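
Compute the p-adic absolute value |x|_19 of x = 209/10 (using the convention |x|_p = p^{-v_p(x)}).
|209/10|_19 = 1/19

Step 1 — compute v_19(x) by factoring powers of 19 out of the numerator and denominator: v_19(209/10) = 1. Step 2 — apply |x|_p = p^{-v_p(x)} = 19^{-1} = 1/19.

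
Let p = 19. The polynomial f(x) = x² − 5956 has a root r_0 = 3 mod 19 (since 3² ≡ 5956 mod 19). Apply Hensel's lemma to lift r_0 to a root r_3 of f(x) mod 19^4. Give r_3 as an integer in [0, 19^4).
r_3 = 55445 (mod 130321)

Hensel's recurrence: r_{i+1} = r_i − f(r_i)·(f′(r_i))^{-1} mod 19^{i+2}, with f′(x) = 2x. Iterate:
  r_0 = 3 (mod 19)
  r_1 = 212 (mod 361)
  r_2 = 573 (mod 6859)
  r_3 = 55445 (mod 130321)
Final: r_3 = 55445, and one checks f(r_3) ≡ 0 mod 19^4.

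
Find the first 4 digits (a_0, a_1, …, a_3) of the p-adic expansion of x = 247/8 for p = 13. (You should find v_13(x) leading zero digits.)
(a_0, …, a_3) = (0, 4, 8, 1)

v_13(247/8) = 1, so a_0 = ... = a_0 = 0. Factor out: x = 13^1 · u with u = 19/8 a unit in ℤ_13. Expand u iteratively via a_{v+i} = u_i mod 13, u_{i+1} = (u_i − a_{v+i})/13:
  u_0 = 19/8;  a_1 = 4;  u_1 = (u_0 − 4)/13 = -1/8
  u_1 = -1/8;  a_2 = 8;  u_2 = (u_1 − 8)/13 = -5/8
  u_2 = -5/8;  a_3 = 1;  u_3 = (u_2 − 1)/13 = -1/8
Digits: (0, 4, 8, 1).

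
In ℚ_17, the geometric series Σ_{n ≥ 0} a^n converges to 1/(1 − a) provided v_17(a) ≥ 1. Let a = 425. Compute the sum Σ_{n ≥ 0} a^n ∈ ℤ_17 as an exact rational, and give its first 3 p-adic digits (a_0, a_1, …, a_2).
Σ a^n = 1/(1 − a) = -1/424;  first 3 digits = (1, 8, 14)

v_17(a) = 1 ≥ 1, so the series converges in ℤ_17 to 1/(1 − a) = 1/(1 − 425) = -1/424. Expand this rational in ℤ_17: compute digits iteratively via d_i = x_i mod 17, x_{i+1} = (x_i − d_i)/17. The first 3 digits are (1, 8, 14).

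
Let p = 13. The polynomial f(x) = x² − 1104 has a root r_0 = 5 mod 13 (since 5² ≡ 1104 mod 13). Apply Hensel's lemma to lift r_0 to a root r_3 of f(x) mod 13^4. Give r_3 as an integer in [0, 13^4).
r_3 = 7194 (mod 28561)

Hensel's recurrence: r_{i+1} = r_i − f(r_i)·(f′(r_i))^{-1} mod 13^{i+2}, with f′(x) = 2x. Iterate:
  r_0 = 5 (mod 13)
  r_1 = 96 (mod 169)
  r_2 = 603 (mod 2197)
  r_3 = 7194 (mod 28561)
Final: r_3 = 7194, and one checks f(r_3) ≡ 0 mod 13^4.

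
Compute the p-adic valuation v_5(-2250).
v_5(-2250) = 3

v_5(n) is the largest exponent k such that 5^k divides n. Factor out: -2250 = -5^3 · 18. (Sign doesn't affect v_p.) So v_5(-2250) = 3.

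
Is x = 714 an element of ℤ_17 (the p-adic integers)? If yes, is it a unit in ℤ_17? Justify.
x ∈ ℤ_17 but not a unit; v_17(x) = 1 > 0

ℤ_17 = {x ∈ ℚ_17 : v_17(x) ≥ 0} and ℤ_17^× = {x ∈ ℤ_17 : v_17(x) = 0}. Here v_17(714) = v_17(num) − v_17(den) = 1; compare against these criteria.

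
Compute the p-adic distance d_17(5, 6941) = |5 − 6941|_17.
d_17(5, 6941) = 1/289

Step 1 — x − y = 5 − 6941 = -6936. Step 2 — v_17(-6936) = 2 (factor: -6936 = −(17^2 · 24); the sign does not affect v_p). Step 3 — |x − y|_17 = 17^{-2} = 1/289.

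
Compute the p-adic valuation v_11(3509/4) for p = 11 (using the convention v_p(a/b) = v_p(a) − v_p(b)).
v_11(3509/4) = 2

Factor powers of 11 from the numerator and denominator of the reduced fraction: 3509 = 11^2 · 29 and 4 = 11^0 · 4. Apply v_p(a/b) = v_p(a) − v_p(b): v_11(3509/4) = 2 − 0 = 2.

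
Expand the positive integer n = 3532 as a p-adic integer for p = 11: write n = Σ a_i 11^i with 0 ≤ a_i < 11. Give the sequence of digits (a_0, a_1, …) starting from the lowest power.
(a_0, a_1, …) = (1, 2, 7, 2)

Repeated division by 11 gives the digits low-to-high: 3532 = 1 + 2·11^1 + 7·11^2 + 2·11^3. Digit sequence: (1, 2, 7, 2).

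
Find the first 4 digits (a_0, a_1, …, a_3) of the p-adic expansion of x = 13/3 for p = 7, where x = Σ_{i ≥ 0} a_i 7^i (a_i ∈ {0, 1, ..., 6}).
(a_0, …, a_3) = (2, 5, 4, 4)

v_7(13/3) = 0 (numerator and denominator both coprime to 7), so x ∈ ℤ_7^×. Compute digits iteratively via a_i = x_i mod 7, x_{i+1} = (x_i − a_i)/7, with x_0 = x:
  x_0 = 13/3;  a_0 = 2;  x_1 = (x_0 − 2)/7 = 1/3
  x_1 = 1/3;  a_1 = 5;  x_2 = (x_1 − 5)/7 = -2/3
  x_2 = -2/3;  a_2 = 4;  x_3 = (x_2 − 4)/7 = -2/3
  x_3 = -2/3;  a_3 = 4;  x_4 = (x_3 − 4)/7 = -2/3
Digits: (2, 5, 4, 4).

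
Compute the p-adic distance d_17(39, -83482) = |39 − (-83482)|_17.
d_17(39, -83482) = 1/83521

Step 1 — x − y = 39 − (-83482) = 83521. Step 2 — v_17(83521) = 4 (factor: 83521 = (17^4 · 1); the sign does not affect v_p). Step 3 — |x − y|_17 = 17^{-4} = 1/83521.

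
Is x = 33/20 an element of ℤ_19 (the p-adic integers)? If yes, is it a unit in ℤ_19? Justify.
x ∈ ℤ_19^× (unit); v_19(x) = 0

ℤ_19 = {x ∈ ℚ_19 : v_19(x) ≥ 0} and ℤ_19^× = {x ∈ ℤ_19 : v_19(x) = 0}. Here v_19(33/20) = v_19(num) − v_19(den) = 0; compare against these criteria.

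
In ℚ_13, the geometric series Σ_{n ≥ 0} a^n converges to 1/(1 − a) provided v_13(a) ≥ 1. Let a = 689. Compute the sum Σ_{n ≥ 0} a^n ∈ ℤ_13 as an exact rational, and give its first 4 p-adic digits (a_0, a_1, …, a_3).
Σ a^n = 1/(1 − a) = -1/688;  first 4 digits = (1, 1, 5, 9)

v_13(a) = 1 ≥ 1, so the series converges in ℤ_13 to 1/(1 − a) = 1/(1 − 689) = -1/688. Expand this rational in ℤ_13: compute digits iteratively via d_i = x_i mod 13, x_{i+1} = (x_i − d_i)/13. The first 4 digits are (1, 1, 5, 9).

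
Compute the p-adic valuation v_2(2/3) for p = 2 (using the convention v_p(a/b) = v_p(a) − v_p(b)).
v_2(2/3) = 1

Factor powers of 2 from the numerator and denominator of the reduced fraction: 2 = 2^1 · 1 and 3 = 2^0 · 3. Apply v_p(a/b) = v_p(a) − v_p(b): v_2(2/3) = 1 − 0 = 1.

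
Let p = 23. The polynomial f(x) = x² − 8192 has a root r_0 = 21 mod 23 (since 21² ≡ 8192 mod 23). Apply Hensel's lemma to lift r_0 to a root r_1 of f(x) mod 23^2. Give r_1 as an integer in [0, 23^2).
r_1 = 67 (mod 529)

Hensel's recurrence: r_{i+1} = r_i − f(r_i)·(f′(r_i))^{-1} mod 23^{i+2}, with f′(x) = 2x. Iterate:
  r_0 = 21 (mod 23)
  r_1 = 67 (mod 529)
Final: r_1 = 67, and one checks f(r_1) ≡ 0 mod 23^2.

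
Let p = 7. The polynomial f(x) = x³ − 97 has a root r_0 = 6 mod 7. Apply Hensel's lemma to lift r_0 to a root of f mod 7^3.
r_2 = 146 (mod 343)

Hensel: r_{i+1} = r_i − f(r_i)/f′(r_i) mod 7^{i+2}, where f′(x) = 3x². Iterate:
  r_0 = 6 (mod 7)
  r_1 = 48 (mod 49)
  r_2 = 146 (mod 343)
Final: r = 146 with f(r) ≡ 0 mod 7^3.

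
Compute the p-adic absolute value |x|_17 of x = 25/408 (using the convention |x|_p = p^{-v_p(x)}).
|25/408|_17 = 17

Step 1 — compute v_17(x) by factoring powers of 17 out of the numerator and denominator: v_17(25/408) = -1. Step 2 — apply |x|_p = p^{-v_p(x)} = 17^{1} = 17.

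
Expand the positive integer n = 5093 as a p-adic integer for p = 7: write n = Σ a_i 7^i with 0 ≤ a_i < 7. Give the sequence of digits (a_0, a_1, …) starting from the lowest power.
(a_0, a_1, …) = (4, 6, 5, 0, 2)

Repeated division by 7 gives the digits low-to-high: 5093 = 4 + 6·7^1 + 5·7^2 + 2·7^4. Digit sequence: (4, 6, 5, 0, 2).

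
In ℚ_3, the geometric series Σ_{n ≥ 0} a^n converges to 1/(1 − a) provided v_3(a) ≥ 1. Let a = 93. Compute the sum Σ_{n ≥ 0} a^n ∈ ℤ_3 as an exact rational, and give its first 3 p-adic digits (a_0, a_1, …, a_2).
Σ a^n = 1/(1 − a) = -1/92;  first 3 digits = (1, 1, 2)

v_3(a) = 1 ≥ 1, so the series converges in ℤ_3 to 1/(1 − a) = 1/(1 − 93) = -1/92. Expand this rational in ℤ_3: compute digits iteratively via d_i = x_i mod 3, x_{i+1} = (x_i − d_i)/3. The first 3 digits are (1, 1, 2).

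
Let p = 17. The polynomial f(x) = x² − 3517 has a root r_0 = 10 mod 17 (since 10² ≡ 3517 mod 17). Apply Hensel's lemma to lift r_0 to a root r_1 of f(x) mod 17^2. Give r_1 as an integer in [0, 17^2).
r_1 = 282 (mod 289)

Hensel's recurrence: r_{i+1} = r_i − f(r_i)·(f′(r_i))^{-1} mod 17^{i+2}, with f′(x) = 2x. Iterate:
  r_0 = 10 (mod 17)
  r_1 = 282 (mod 289)
Final: r_1 = 282, and one checks f(r_1) ≡ 0 mod 17^2.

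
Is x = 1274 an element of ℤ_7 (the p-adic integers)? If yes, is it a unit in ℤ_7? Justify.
x ∈ ℤ_7 but not a unit; v_7(x) = 2 > 0

ℤ_7 = {x ∈ ℚ_7 : v_7(x) ≥ 0} and ℤ_7^× = {x ∈ ℤ_7 : v_7(x) = 0}. Here v_7(1274) = v_7(num) − v_7(den) = 2; compare against these criteria.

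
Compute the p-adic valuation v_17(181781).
v_17(181781) = 3

v_17(n) is the largest exponent k such that 17^k divides n. Factor out: 181781 = 17^3 · 37. (Sign doesn't affect v_p.) So v_17(181781) = 3.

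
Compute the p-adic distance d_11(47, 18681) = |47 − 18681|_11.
d_11(47, 18681) = 1/1331

Step 1 — x − y = 47 − 18681 = -18634. Step 2 — v_11(-18634) = 3 (factor: -18634 = −(11^3 · 14); the sign does not affect v_p). Step 3 — |x − y|_11 = 11^{-3} = 1/1331.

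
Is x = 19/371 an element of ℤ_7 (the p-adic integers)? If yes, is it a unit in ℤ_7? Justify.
x ∉ ℤ_7 (v_7(x) = -1 < 0)

ℤ_7 = {x ∈ ℚ_7 : v_7(x) ≥ 0} and ℤ_7^× = {x ∈ ℤ_7 : v_7(x) = 0}. Here v_7(19/371) = v_7(num) − v_7(den) = -1; compare against these criteria.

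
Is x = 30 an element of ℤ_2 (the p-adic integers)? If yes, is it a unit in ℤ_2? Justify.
x ∈ ℤ_2 but not a unit; v_2(x) = 1 > 0

ℤ_2 = {x ∈ ℚ_2 : v_2(x) ≥ 0} and ℤ_2^× = {x ∈ ℤ_2 : v_2(x) = 0}. Here v_2(30) = v_2(num) − v_2(den) = 1; compare against these criteria.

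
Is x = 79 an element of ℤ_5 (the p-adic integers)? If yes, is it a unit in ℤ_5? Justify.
x ∈ ℤ_5^× (unit); v_5(x) = 0

ℤ_5 = {x ∈ ℚ_5 : v_5(x) ≥ 0} and ℤ_5^× = {x ∈ ℤ_5 : v_5(x) = 0}. Here v_5(79) = v_5(num) − v_5(den) = 0; compare against these criteria.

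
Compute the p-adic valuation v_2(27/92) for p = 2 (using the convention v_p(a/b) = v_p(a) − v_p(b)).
v_2(27/92) = -2

Factor powers of 2 from the numerator and denominator of the reduced fraction: 27 = 2^0 · 27 and 92 = 2^2 · 23. Apply v_p(a/b) = v_p(a) − v_p(b): v_2(27/92) = 0 − 2 = -2.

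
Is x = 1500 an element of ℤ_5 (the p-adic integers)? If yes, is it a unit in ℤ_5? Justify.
x ∈ ℤ_5 but not a unit; v_5(x) = 3 > 0

ℤ_5 = {x ∈ ℚ_5 : v_5(x) ≥ 0} and ℤ_5^× = {x ∈ ℤ_5 : v_5(x) = 0}. Here v_5(1500) = v_5(num) − v_5(den) = 3; compare against these criteria.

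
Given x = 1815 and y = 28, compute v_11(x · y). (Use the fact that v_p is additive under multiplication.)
v_11(50820) = 2

v_p(x) = 2 (factor: 1815 = 11^2 · 15); v_p(y) = 0 (factor: 28 = 11^0 · 28). Additivity: v_p(xy) = v_p(x) + v_p(y) = 2 + 0 = 2. (Direct check: xy = 50820 = 11^2 · (420).)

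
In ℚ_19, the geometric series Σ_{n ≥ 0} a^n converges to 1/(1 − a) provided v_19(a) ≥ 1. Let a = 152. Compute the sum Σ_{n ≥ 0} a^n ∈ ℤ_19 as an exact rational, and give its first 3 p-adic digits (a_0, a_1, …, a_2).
Σ a^n = 1/(1 − a) = -1/151;  first 3 digits = (1, 8, 7)

v_19(a) = 1 ≥ 1, so the series converges in ℤ_19 to 1/(1 − a) = 1/(1 − 152) = -1/151. Expand this rational in ℤ_19: compute digits iteratively via d_i = x_i mod 19, x_{i+1} = (x_i − d_i)/19. The first 3 digits are (1, 8, 7).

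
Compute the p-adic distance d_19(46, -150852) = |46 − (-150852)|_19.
d_19(46, -150852) = 1/6859

Step 1 — x − y = 46 − (-150852) = 150898. Step 2 — v_19(150898) = 3 (factor: 150898 = (19^3 · 22); the sign does not affect v_p). Step 3 — |x − y|_19 = 19^{-3} = 1/6859.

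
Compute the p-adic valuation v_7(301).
v_7(301) = 1

v_7(n) is the largest exponent k such that 7^k divides n. Factor out: 301 = 7^1 · 43. (Sign doesn't affect v_p.) So v_7(301) = 1.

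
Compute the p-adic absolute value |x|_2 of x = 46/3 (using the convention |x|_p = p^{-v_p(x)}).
|46/3|_2 = 1/2

Step 1 — compute v_2(x) by factoring powers of 2 out of the numerator and denominator: v_2(46/3) = 1. Step 2 — apply |x|_p = p^{-v_p(x)} = 2^{-1} = 1/2.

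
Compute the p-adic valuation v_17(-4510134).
v_17(-4510134) = 4

v_17(n) is the largest exponent k such that 17^k divides n. Factor out: -4510134 = -17^4 · 54. (Sign doesn't affect v_p.) So v_17(-4510134) = 4.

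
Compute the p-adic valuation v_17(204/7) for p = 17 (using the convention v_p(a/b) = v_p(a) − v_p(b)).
v_17(204/7) = 1

Factor powers of 17 from the numerator and denominator of the reduced fraction: 204 = 17^1 · 12 and 7 = 17^0 · 7. Apply v_p(a/b) = v_p(a) − v_p(b): v_17(204/7) = 1 − 0 = 1.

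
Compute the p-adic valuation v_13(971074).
v_13(971074) = 4

v_13(n) is the largest exponent k such that 13^k divides n. Factor out: 971074 = 13^4 · 34. (Sign doesn't affect v_p.) So v_13(971074) = 4.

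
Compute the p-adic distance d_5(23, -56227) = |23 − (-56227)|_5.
d_5(23, -56227) = 1/3125

Step 1 — x − y = 23 − (-56227) = 56250. Step 2 — v_5(56250) = 5 (factor: 56250 = (5^5 · 18); the sign does not affect v_p). Step 3 — |x − y|_5 = 5^{-5} = 1/3125.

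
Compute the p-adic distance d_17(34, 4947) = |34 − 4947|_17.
d_17(34, 4947) = 1/4913

Step 1 — x − y = 34 − 4947 = -4913. Step 2 — v_17(-4913) = 3 (factor: -4913 = −(17^3 · 1); the sign does not affect v_p). Step 3 — |x − y|_17 = 17^{-3} = 1/4913.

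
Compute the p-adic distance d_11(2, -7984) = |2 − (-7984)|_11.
d_11(2, -7984) = 1/1331

Step 1 — x − y = 2 − (-7984) = 7986. Step 2 — v_11(7986) = 3 (factor: 7986 = (11^3 · 6); the sign does not affect v_p). Step 3 — |x − y|_11 = 11^{-3} = 1/1331.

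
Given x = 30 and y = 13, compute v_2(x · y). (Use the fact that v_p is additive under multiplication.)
v_2(390) = 1

v_p(x) = 1 (factor: 30 = 2^1 · 15); v_p(y) = 0 (factor: 13 = 2^0 · 13). Additivity: v_p(xy) = v_p(x) + v_p(y) = 1 + 0 = 1. (Direct check: xy = 390 = 2^1 · (195).)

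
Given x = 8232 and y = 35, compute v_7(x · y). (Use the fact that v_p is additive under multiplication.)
v_7(288120) = 4

v_p(x) = 3 (factor: 8232 = 7^3 · 24); v_p(y) = 1 (factor: 35 = 7^1 · 5). Additivity: v_p(xy) = v_p(x) + v_p(y) = 3 + 1 = 4. (Direct check: xy = 288120 = 7^4 · (120).)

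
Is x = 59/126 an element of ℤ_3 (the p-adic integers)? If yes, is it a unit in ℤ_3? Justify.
x ∉ ℤ_3 (v_3(x) = -2 < 0)

ℤ_3 = {x ∈ ℚ_3 : v_3(x) ≥ 0} and ℤ_3^× = {x ∈ ℤ_3 : v_3(x) = 0}. Here v_3(59/126) = v_3(num) − v_3(den) = -2; compare against these criteria.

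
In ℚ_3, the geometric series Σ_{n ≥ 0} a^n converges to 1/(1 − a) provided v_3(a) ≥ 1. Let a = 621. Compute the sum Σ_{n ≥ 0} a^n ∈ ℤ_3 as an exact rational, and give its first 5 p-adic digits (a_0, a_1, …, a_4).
Σ a^n = 1/(1 − a) = -1/620;  first 5 digits = (1, 0, 0, 2, 1)

v_3(a) = 3 ≥ 1, so the series converges in ℤ_3 to 1/(1 − a) = 1/(1 − 621) = -1/620. Expand this rational in ℤ_3: compute digits iteratively via d_i = x_i mod 3, x_{i+1} = (x_i − d_i)/3. The first 5 digits are (1, 0, 0, 2, 1).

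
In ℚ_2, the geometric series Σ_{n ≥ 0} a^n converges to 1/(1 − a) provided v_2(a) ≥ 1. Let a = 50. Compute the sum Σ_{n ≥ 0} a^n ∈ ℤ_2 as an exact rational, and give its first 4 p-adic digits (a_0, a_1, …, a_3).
Σ a^n = 1/(1 − a) = -1/49;  first 4 digits = (1, 1, 1, 1)

v_2(a) = 1 ≥ 1, so the series converges in ℤ_2 to 1/(1 − a) = 1/(1 − 50) = -1/49. Expand this rational in ℤ_2: compute digits iteratively via d_i = x_i mod 2, x_{i+1} = (x_i − d_i)/2. The first 4 digits are (1, 1, 1, 1).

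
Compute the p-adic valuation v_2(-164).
v_2(-164) = 2

v_2(n) is the largest exponent k such that 2^k divides n. Factor out: -164 = -2^2 · 41. (Sign doesn't affect v_p.) So v_2(-164) = 2.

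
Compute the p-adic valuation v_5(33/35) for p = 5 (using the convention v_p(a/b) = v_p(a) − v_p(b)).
v_5(33/35) = -1

Factor powers of 5 from the numerator and denominator of the reduced fraction: 33 = 5^0 · 33 and 35 = 5^1 · 7. Apply v_p(a/b) = v_p(a) − v_p(b): v_5(33/35) = 0 − 1 = -1.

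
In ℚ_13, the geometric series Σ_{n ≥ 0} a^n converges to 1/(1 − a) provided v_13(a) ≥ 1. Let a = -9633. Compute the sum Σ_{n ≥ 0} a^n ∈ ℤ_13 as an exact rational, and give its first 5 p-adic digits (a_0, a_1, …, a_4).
Σ a^n = 1/(1 − a) = 1/9634;  first 5 digits = (1, 0, 8, 8, 11)

v_13(a) = 2 ≥ 1, so the series converges in ℤ_13 to 1/(1 − a) = 1/(1 − (-9633)) = 1/9634. Expand this rational in ℤ_13: compute digits iteratively via d_i = x_i mod 13, x_{i+1} = (x_i − d_i)/13. The first 5 digits are (1, 0, 8, 8, 11).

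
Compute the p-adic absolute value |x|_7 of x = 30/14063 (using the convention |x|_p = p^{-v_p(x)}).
|30/14063|_7 = 343

Step 1 — compute v_7(x) by factoring powers of 7 out of the numerator and denominator: v_7(30/14063) = -3. Step 2 — apply |x|_p = p^{-v_p(x)} = 7^{3} = 343.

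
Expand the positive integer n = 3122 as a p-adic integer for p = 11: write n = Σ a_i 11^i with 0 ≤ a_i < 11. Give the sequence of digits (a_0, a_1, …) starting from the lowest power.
(a_0, a_1, …) = (9, 8, 3, 2)

Repeated division by 11 gives the digits low-to-high: 3122 = 9 + 8·11^1 + 3·11^2 + 2·11^3. Digit sequence: (9, 8, 3, 2).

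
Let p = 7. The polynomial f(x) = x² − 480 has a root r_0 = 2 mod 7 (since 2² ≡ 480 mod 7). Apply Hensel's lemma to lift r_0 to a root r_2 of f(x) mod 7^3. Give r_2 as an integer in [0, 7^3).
r_2 = 268 (mod 343)

Hensel's recurrence: r_{i+1} = r_i − f(r_i)·(f′(r_i))^{-1} mod 7^{i+2}, with f′(x) = 2x. Iterate:
  r_0 = 2 (mod 7)
  r_1 = 23 (mod 49)
  r_2 = 268 (mod 343)
Final: r_2 = 268, and one checks f(r_2) ≡ 0 mod 7^3.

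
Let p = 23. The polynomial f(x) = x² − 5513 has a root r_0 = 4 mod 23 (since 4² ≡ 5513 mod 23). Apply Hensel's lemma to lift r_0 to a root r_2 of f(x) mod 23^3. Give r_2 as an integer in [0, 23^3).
r_2 = 1154 (mod 12167)

Hensel's recurrence: r_{i+1} = r_i − f(r_i)·(f′(r_i))^{-1} mod 23^{i+2}, with f′(x) = 2x. Iterate:
  r_0 = 4 (mod 23)
  r_1 = 96 (mod 529)
  r_2 = 1154 (mod 12167)
Final: r_2 = 1154, and one checks f(r_2) ≡ 0 mod 23^3.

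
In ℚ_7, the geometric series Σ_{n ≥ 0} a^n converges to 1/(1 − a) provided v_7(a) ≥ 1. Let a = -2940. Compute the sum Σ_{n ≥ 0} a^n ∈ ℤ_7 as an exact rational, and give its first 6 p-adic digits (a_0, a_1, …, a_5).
Σ a^n = 1/(1 − a) = 1/2941;  first 6 digits = (1, 0, 3, 5, 0, 3)

v_7(a) = 2 ≥ 1, so the series converges in ℤ_7 to 1/(1 − a) = 1/(1 − (-2940)) = 1/2941. Expand this rational in ℤ_7: compute digits iteratively via d_i = x_i mod 7, x_{i+1} = (x_i − d_i)/7. The first 6 digits are (1, 0, 3, 5, 0, 3).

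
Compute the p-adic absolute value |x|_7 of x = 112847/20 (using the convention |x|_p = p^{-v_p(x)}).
|112847/20|_7 = 1/2401

Step 1 — compute v_7(x) by factoring powers of 7 out of the numerator and denominator: v_7(112847/20) = 4. Step 2 — apply |x|_p = p^{-v_p(x)} = 7^{-4} = 1/2401.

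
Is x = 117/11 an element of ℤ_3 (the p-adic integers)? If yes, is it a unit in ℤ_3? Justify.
x ∈ ℤ_3 but not a unit; v_3(x) = 2 > 0

ℤ_3 = {x ∈ ℚ_3 : v_3(x) ≥ 0} and ℤ_3^× = {x ∈ ℤ_3 : v_3(x) = 0}. Here v_3(117/11) = v_3(num) − v_3(den) = 2; compare against these criteria.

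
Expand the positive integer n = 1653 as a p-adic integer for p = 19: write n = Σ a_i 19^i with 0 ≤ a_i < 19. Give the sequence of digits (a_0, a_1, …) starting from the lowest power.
(a_0, a_1, …) = (0, 11, 4)

Repeated division by 19 gives the digits low-to-high: 1653 = 11·19^1 + 4·19^2. Digit sequence: (0, 11, 4).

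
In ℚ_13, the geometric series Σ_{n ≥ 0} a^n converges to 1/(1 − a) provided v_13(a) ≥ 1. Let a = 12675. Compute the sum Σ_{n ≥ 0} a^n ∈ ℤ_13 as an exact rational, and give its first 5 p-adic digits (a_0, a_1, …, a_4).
Σ a^n = 1/(1 − a) = -1/12674;  first 5 digits = (1, 0, 10, 5, 9)

v_13(a) = 2 ≥ 1, so the series converges in ℤ_13 to 1/(1 − a) = 1/(1 − 12675) = -1/12674. Expand this rational in ℤ_13: compute digits iteratively via d_i = x_i mod 13, x_{i+1} = (x_i − d_i)/13. The first 5 digits are (1, 0, 10, 5, 9).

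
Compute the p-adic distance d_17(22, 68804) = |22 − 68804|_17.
d_17(22, 68804) = 1/4913

Step 1 — x − y = 22 − 68804 = -68782. Step 2 — v_17(-68782) = 3 (factor: -68782 = −(17^3 · 14); the sign does not affect v_p). Step 3 — |x − y|_17 = 17^{-3} = 1/4913.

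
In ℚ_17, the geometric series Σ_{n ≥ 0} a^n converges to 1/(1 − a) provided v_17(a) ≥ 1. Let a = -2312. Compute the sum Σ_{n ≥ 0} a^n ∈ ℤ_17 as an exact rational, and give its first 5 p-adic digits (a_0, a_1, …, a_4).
Σ a^n = 1/(1 − a) = 1/2313;  first 5 digits = (1, 0, 9, 16, 12)

v_17(a) = 2 ≥ 1, so the series converges in ℤ_17 to 1/(1 − a) = 1/(1 − (-2312)) = 1/2313. Expand this rational in ℤ_17: compute digits iteratively via d_i = x_i mod 17, x_{i+1} = (x_i − d_i)/17. The first 5 digits are (1, 0, 9, 16, 12).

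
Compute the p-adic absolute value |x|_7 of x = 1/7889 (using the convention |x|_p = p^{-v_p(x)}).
|1/7889|_7 = 343

Step 1 — compute v_7(x) by factoring powers of 7 out of the numerator and denominator: v_7(1/7889) = -3. Step 2 — apply |x|_p = p^{-v_p(x)} = 7^{3} = 343.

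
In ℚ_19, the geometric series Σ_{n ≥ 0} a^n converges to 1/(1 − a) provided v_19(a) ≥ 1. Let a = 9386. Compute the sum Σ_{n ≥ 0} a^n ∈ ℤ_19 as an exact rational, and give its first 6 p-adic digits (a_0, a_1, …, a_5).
Σ a^n = 1/(1 − a) = -1/9385;  first 6 digits = (1, 0, 7, 1, 11, 16)

v_19(a) = 2 ≥ 1, so the series converges in ℤ_19 to 1/(1 − a) = 1/(1 − 9386) = -1/9385. Expand this rational in ℤ_19: compute digits iteratively via d_i = x_i mod 19, x_{i+1} = (x_i − d_i)/19. The first 6 digits are (1, 0, 7, 1, 11, 16).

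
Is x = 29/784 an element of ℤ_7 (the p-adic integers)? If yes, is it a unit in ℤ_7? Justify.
x ∉ ℤ_7 (v_7(x) = -2 < 0)

ℤ_7 = {x ∈ ℚ_7 : v_7(x) ≥ 0} and ℤ_7^× = {x ∈ ℤ_7 : v_7(x) = 0}. Here v_7(29/784) = v_7(num) − v_7(den) = -2; compare against these criteria.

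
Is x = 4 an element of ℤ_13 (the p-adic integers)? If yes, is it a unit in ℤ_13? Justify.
x ∈ ℤ_13^× (unit); v_13(x) = 0

ℤ_13 = {x ∈ ℚ_13 : v_13(x) ≥ 0} and ℤ_13^× = {x ∈ ℤ_13 : v_13(x) = 0}. Here v_13(4) = v_13(num) − v_13(den) = 0; compare against these criteria.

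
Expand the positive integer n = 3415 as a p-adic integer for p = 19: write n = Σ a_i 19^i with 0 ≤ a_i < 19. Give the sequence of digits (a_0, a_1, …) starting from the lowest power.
(a_0, a_1, …) = (14, 8, 9)

Repeated division by 19 gives the digits low-to-high: 3415 = 14 + 8·19^1 + 9·19^2. Digit sequence: (14, 8, 9).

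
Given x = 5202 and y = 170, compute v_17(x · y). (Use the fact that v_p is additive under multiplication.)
v_17(884340) = 3

v_p(x) = 2 (factor: 5202 = 17^2 · 18); v_p(y) = 1 (factor: 170 = 17^1 · 10). Additivity: v_p(xy) = v_p(x) + v_p(y) = 2 + 1 = 3. (Direct check: xy = 884340 = 17^3 · (180).)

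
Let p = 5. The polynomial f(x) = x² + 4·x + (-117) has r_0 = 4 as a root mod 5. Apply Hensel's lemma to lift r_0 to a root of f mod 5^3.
r_2 = 9 (mod 125)

Hensel: r_{i+1} = r_i − f(r_i)·(f′(r_i))^{-1} mod 5^{i+2}, f′(x) = 2x + 4. Iterate:
  r_0 = 4 (mod 5)
  r_1 = 9 (mod 25)
  r_2 = 9 (mod 125)
Final: r = 9 satisfies f(r) ≡ 0 mod 5^3.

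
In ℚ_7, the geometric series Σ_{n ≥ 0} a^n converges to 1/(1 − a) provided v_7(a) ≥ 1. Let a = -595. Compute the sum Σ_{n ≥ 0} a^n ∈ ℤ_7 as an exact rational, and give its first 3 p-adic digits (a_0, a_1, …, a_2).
Σ a^n = 1/(1 − a) = 1/596;  first 3 digits = (1, 6, 2)

v_7(a) = 1 ≥ 1, so the series converges in ℤ_7 to 1/(1 − a) = 1/(1 − (-595)) = 1/596. Expand this rational in ℤ_7: compute digits iteratively via d_i = x_i mod 7, x_{i+1} = (x_i − d_i)/7. The first 3 digits are (1, 6, 2).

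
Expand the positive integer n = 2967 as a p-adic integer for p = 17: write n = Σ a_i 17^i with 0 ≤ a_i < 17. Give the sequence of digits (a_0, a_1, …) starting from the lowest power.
(a_0, a_1, …) = (9, 4, 10)

Repeated division by 17 gives the digits low-to-high: 2967 = 9 + 4·17^1 + 10·17^2. Digit sequence: (9, 4, 10).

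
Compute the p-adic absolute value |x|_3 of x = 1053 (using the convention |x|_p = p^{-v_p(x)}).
|1053|_3 = 1/81

Step 1 — compute v_3(x) by factoring powers of 3 out of the numerator and denominator: v_3(1053) = 4. Step 2 — apply |x|_p = p^{-v_p(x)} = 3^{-4} = 1/81.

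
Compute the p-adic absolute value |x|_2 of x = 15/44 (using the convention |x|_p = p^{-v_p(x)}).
|15/44|_2 = 4

Step 1 — compute v_2(x) by factoring powers of 2 out of the numerator and denominator: v_2(15/44) = -2. Step 2 — apply |x|_p = p^{-v_p(x)} = 2^{2} = 4.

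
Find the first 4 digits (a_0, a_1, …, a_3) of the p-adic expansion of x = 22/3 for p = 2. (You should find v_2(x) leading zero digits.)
(a_0, …, a_3) = (0, 1, 0, 0)

v_2(22/3) = 1, so a_0 = ... = a_0 = 0. Factor out: x = 2^1 · u with u = 11/3 a unit in ℤ_2. Expand u iteratively via a_{v+i} = u_i mod 2, u_{i+1} = (u_i − a_{v+i})/2:
  u_0 = 11/3;  a_1 = 1;  u_1 = (u_0 − 1)/2 = 4/3
  u_1 = 4/3;  a_2 = 0;  u_2 = (u_1 − 0)/2 = 2/3
  u_2 = 2/3;  a_3 = 0;  u_3 = (u_2 − 0)/2 = 1/3
Digits: (0, 1, 0, 0).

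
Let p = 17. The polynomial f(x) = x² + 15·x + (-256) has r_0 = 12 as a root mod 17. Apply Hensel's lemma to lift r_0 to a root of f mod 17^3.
r_2 = 2137 (mod 4913)

Hensel: r_{i+1} = r_i − f(r_i)·(f′(r_i))^{-1} mod 17^{i+2}, f′(x) = 2x + 15. Iterate:
  r_0 = 12 (mod 17)
  r_1 = 114 (mod 289)
  r_2 = 2137 (mod 4913)
Final: r = 2137 satisfies f(r) ≡ 0 mod 17^3.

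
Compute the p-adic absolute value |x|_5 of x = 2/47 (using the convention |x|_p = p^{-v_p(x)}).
|2/47|_5 = 1

Step 1 — compute v_5(x) by factoring powers of 5 out of the numerator and denominator: v_5(2/47) = 0. Step 2 — apply |x|_p = p^{-v_p(x)} = 5^{0} = 1.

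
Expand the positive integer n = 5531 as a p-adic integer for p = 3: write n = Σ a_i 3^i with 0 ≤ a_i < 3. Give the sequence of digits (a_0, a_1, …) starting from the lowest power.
(a_0, a_1, …) = (2, 1, 2, 0, 2, 1, 1, 2)

Repeated division by 3 gives the digits low-to-high: 5531 = 2 + 1·3^1 + 2·3^2 + 2·3^4 + 1·3^5 + 1·3^6 + 2·3^7. Digit sequence: (2, 1, 2, 0, 2, 1, 1, 2).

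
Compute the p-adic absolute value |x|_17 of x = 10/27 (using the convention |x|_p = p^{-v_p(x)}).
|10/27|_17 = 1

Step 1 — compute v_17(x) by factoring powers of 17 out of the numerator and denominator: v_17(10/27) = 0. Step 2 — apply |x|_p = p^{-v_p(x)} = 17^{0} = 1.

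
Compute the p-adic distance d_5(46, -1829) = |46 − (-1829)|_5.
d_5(46, -1829) = 1/625

Step 1 — x − y = 46 − (-1829) = 1875. Step 2 — v_5(1875) = 4 (factor: 1875 = (5^4 · 3); the sign does not affect v_p). Step 3 — |x − y|_5 = 5^{-4} = 1/625.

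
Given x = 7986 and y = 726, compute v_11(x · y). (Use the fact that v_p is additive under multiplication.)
v_11(5797836) = 5

v_p(x) = 3 (factor: 7986 = 11^3 · 6); v_p(y) = 2 (factor: 726 = 11^2 · 6). Additivity: v_p(xy) = v_p(x) + v_p(y) = 3 + 2 = 5. (Direct check: xy = 5797836 = 11^5 · (36).)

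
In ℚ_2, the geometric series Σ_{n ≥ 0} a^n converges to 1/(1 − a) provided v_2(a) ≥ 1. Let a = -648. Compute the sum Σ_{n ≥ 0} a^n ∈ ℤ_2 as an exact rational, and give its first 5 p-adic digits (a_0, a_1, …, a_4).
Σ a^n = 1/(1 − a) = 1/649;  first 5 digits = (1, 0, 0, 1, 1)

v_2(a) = 3 ≥ 1, so the series converges in ℤ_2 to 1/(1 − a) = 1/(1 − (-648)) = 1/649. Expand this rational in ℤ_2: compute digits iteratively via d_i = x_i mod 2, x_{i+1} = (x_i − d_i)/2. The first 5 digits are (1, 0, 0, 1, 1).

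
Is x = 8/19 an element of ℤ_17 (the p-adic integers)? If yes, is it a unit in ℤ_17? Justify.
x ∈ ℤ_17^× (unit); v_17(x) = 0

ℤ_17 = {x ∈ ℚ_17 : v_17(x) ≥ 0} and ℤ_17^× = {x ∈ ℤ_17 : v_17(x) = 0}. Here v_17(8/19) = v_17(num) − v_17(den) = 0; compare against these criteria.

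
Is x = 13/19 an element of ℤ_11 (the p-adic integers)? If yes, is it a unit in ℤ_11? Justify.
x ∈ ℤ_11^× (unit); v_11(x) = 0

ℤ_11 = {x ∈ ℚ_11 : v_11(x) ≥ 0} and ℤ_11^× = {x ∈ ℤ_11 : v_11(x) = 0}. Here v_11(13/19) = v_11(num) − v_11(den) = 0; compare against these criteria.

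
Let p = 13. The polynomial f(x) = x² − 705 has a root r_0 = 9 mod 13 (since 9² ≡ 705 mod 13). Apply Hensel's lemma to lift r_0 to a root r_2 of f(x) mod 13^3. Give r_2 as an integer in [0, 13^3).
r_2 = 438 (mod 2197)

Hensel's recurrence: r_{i+1} = r_i − f(r_i)·(f′(r_i))^{-1} mod 13^{i+2}, with f′(x) = 2x. Iterate:
  r_0 = 9 (mod 13)
  r_1 = 100 (mod 169)
  r_2 = 438 (mod 2197)
Final: r_2 = 438, and one checks f(r_2) ≡ 0 mod 13^3.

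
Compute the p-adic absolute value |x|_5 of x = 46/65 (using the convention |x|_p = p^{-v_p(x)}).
|46/65|_5 = 5

Step 1 — compute v_5(x) by factoring powers of 5 out of the numerator and denominator: v_5(46/65) = -1. Step 2 — apply |x|_p = p^{-v_p(x)} = 5^{1} = 5.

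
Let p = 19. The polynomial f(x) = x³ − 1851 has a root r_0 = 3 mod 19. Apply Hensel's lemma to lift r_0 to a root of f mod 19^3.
r_2 = 6368 (mod 6859)

Hensel: r_{i+1} = r_i − f(r_i)/f′(r_i) mod 19^{i+2}, where f′(x) = 3x². Iterate:
  r_0 = 3 (mod 19)
  r_1 = 231 (mod 361)
  r_2 = 6368 (mod 6859)
Final: r = 6368 with f(r) ≡ 0 mod 19^3.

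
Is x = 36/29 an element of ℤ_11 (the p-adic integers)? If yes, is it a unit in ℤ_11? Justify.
x ∈ ℤ_11^× (unit); v_11(x) = 0

ℤ_11 = {x ∈ ℚ_11 : v_11(x) ≥ 0} and ℤ_11^× = {x ∈ ℤ_11 : v_11(x) = 0}. Here v_11(36/29) = v_11(num) − v_11(den) = 0; compare against these criteria.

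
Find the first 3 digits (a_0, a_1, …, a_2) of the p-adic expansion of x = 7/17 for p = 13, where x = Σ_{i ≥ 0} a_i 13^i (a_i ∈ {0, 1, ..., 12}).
(a_0, …, a_2) = (5, 5, 8)

v_13(7/17) = 0 (numerator and denominator both coprime to 13), so x ∈ ℤ_13^×. Compute digits iteratively via a_i = x_i mod 13, x_{i+1} = (x_i − a_i)/13, with x_0 = x:
  x_0 = 7/17;  a_0 = 5;  x_1 = (x_0 − 5)/13 = -6/17
  x_1 = -6/17;  a_1 = 5;  x_2 = (x_1 − 5)/13 = -7/17
  x_2 = -7/17;  a_2 = 8;  x_3 = (x_2 − 8)/13 = -11/17
Digits: (5, 5, 8).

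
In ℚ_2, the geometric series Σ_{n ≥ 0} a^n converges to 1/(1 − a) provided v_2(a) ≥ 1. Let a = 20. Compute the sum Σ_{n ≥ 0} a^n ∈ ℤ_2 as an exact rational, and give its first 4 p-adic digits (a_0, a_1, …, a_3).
Σ a^n = 1/(1 − a) = -1/19;  first 4 digits = (1, 0, 1, 0)

v_2(a) = 2 ≥ 1, so the series converges in ℤ_2 to 1/(1 − a) = 1/(1 − 20) = -1/19. Expand this rational in ℤ_2: compute digits iteratively via d_i = x_i mod 2, x_{i+1} = (x_i − d_i)/2. The first 4 digits are (1, 0, 1, 0).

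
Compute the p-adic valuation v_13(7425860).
v_13(7425860) = 5

v_13(n) is the largest exponent k such that 13^k divides n. Factor out: 7425860 = 13^5 · 20. (Sign doesn't affect v_p.) So v_13(7425860) = 5.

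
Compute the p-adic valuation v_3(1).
v_3(1) = 0

v_3(n) is the largest exponent k such that 3^k divides n. Factor out: 1 = 3^0 · 1. (Sign doesn't affect v_p.) So v_3(1) = 0.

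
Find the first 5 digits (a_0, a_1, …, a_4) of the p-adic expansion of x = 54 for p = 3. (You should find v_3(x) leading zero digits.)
(a_0, …, a_4) = (0, 0, 0, 2, 0)

v_3(54) = 3, so a_0 = ... = a_2 = 0. Factor out: x = 3^3 · u with u = 2 a unit in ℤ_3. Expand u iteratively via a_{v+i} = u_i mod 3, u_{i+1} = (u_i − a_{v+i})/3:
  u_0 = 2;  a_3 = 2;  u_1 = (u_0 − 2)/3 = 0
  u_1 = 0;  a_4 = 0;  u_2 = (u_1 − 0)/3 = 0
Digits: (0, 0, 0, 2, 0).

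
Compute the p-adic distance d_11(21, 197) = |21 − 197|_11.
d_11(21, 197) = 1/11

Step 1 — x − y = 21 − 197 = -176. Step 2 — v_11(-176) = 1 (factor: -176 = −(11^1 · 16); the sign does not affect v_p). Step 3 — |x − y|_11 = 11^{-1} = 1/11.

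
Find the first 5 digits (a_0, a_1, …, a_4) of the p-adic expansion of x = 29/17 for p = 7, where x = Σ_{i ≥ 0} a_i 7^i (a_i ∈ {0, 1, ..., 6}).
(a_0, …, a_4) = (5, 2, 5, 5, 0)

v_7(29/17) = 0 (numerator and denominator both coprime to 7), so x ∈ ℤ_7^×. Compute digits iteratively via a_i = x_i mod 7, x_{i+1} = (x_i − a_i)/7, with x_0 = x:
  x_0 = 29/17;  a_0 = 5;  x_1 = (x_0 − 5)/7 = -8/17
  x_1 = -8/17;  a_1 = 2;  x_2 = (x_1 − 2)/7 = -6/17
  x_2 = -6/17;  a_2 = 5;  x_3 = (x_2 − 5)/7 = -13/17
  x_3 = -13/17;  a_3 = 5;  x_4 = (x_3 − 5)/7 = -14/17
  x_4 = -14/17;  a_4 = 0;  x_5 = (x_4 − 0)/7 = -2/17
Digits: (5, 2, 5, 5, 0).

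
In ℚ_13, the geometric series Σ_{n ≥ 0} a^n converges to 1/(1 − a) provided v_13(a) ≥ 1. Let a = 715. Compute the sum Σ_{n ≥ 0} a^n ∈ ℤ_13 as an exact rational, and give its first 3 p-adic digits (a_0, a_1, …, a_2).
Σ a^n = 1/(1 − a) = -1/714;  first 3 digits = (1, 3, 0)

v_13(a) = 1 ≥ 1, so the series converges in ℤ_13 to 1/(1 − a) = 1/(1 − 715) = -1/714. Expand this rational in ℤ_13: compute digits iteratively via d_i = x_i mod 13, x_{i+1} = (x_i − d_i)/13. The first 3 digits are (1, 3, 0).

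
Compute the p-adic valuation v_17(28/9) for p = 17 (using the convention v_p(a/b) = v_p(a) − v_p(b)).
v_17(28/9) = 0

Factor powers of 17 from the numerator and denominator of the reduced fraction: 28 = 17^0 · 28 and 9 = 17^0 · 9. Apply v_p(a/b) = v_p(a) − v_p(b): v_17(28/9) = 0 − 0 = 0.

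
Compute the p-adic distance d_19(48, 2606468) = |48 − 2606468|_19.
d_19(48, 2606468) = 1/130321

Step 1 — x − y = 48 − 2606468 = -2606420. Step 2 — v_19(-2606420) = 4 (factor: -2606420 = −(19^4 · 20); the sign does not affect v_p). Step 3 — |x − y|_19 = 19^{-4} = 1/130321.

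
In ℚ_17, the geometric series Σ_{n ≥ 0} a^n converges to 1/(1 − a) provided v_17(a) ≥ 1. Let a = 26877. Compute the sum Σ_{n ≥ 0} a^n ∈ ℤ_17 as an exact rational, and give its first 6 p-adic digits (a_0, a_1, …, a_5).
Σ a^n = 1/(1 − a) = -1/26876;  first 6 digits = (1, 0, 8, 5, 13, 15)

v_17(a) = 2 ≥ 1, so the series converges in ℤ_17 to 1/(1 − a) = 1/(1 − 26877) = -1/26876. Expand this rational in ℤ_17: compute digits iteratively via d_i = x_i mod 17, x_{i+1} = (x_i − d_i)/17. The first 6 digits are (1, 0, 8, 5, 13, 15).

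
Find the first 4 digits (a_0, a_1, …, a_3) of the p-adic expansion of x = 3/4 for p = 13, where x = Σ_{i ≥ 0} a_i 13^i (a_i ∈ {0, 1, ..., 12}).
(a_0, …, a_3) = (4, 3, 3, 3)

v_13(3/4) = 0 (numerator and denominator both coprime to 13), so x ∈ ℤ_13^×. Compute digits iteratively via a_i = x_i mod 13, x_{i+1} = (x_i − a_i)/13, with x_0 = x:
  x_0 = 3/4;  a_0 = 4;  x_1 = (x_0 − 4)/13 = -1/4
  x_1 = -1/4;  a_1 = 3;  x_2 = (x_1 − 3)/13 = -1/4
  x_2 = -1/4;  a_2 = 3;  x_3 = (x_2 − 3)/13 = -1/4
  x_3 = -1/4;  a_3 = 3;  x_4 = (x_3 − 3)/13 = -1/4
Digits: (4, 3, 3, 3).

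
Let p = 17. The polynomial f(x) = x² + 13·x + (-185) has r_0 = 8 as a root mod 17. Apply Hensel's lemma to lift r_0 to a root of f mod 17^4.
r_3 = 55088 (mod 83521)

Hensel: r_{i+1} = r_i − f(r_i)·(f′(r_i))^{-1} mod 17^{i+2}, f′(x) = 2x + 13. Iterate:
  r_0 = 8 (mod 17)
  r_1 = 178 (mod 289)
  r_2 = 1045 (mod 4913)
  r_3 = 55088 (mod 83521)
Final: r = 55088 satisfies f(r) ≡ 0 mod 17^4.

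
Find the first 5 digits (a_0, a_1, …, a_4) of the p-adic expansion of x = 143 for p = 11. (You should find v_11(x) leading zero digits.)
(a_0, …, a_4) = (0, 2, 1, 0, 0)

v_11(143) = 1, so a_0 = ... = a_0 = 0. Factor out: x = 11^1 · u with u = 13 a unit in ℤ_11. Expand u iteratively via a_{v+i} = u_i mod 11, u_{i+1} = (u_i − a_{v+i})/11:
  u_0 = 13;  a_1 = 2;  u_1 = (u_0 − 2)/11 = 1
  u_1 = 1;  a_2 = 1;  u_2 = (u_1 − 1)/11 = 0
  u_2 = 0;  a_3 = 0;  u_3 = (u_2 − 0)/11 = 0
  u_3 = 0;  a_4 = 0;  u_4 = (u_3 − 0)/11 = 0
Digits: (0, 2, 1, 0, 0).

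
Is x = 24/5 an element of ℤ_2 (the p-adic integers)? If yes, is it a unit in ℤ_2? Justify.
x ∈ ℤ_2 but not a unit; v_2(x) = 3 > 0

ℤ_2 = {x ∈ ℚ_2 : v_2(x) ≥ 0} and ℤ_2^× = {x ∈ ℤ_2 : v_2(x) = 0}. Here v_2(24/5) = v_2(num) − v_2(den) = 3; compare against these criteria.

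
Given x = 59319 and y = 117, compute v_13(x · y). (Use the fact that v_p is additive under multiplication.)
v_13(6940323) = 4

v_p(x) = 3 (factor: 59319 = 13^3 · 27); v_p(y) = 1 (factor: 117 = 13^1 · 9). Additivity: v_p(xy) = v_p(x) + v_p(y) = 3 + 1 = 4. (Direct check: xy = 6940323 = 13^4 · (243).)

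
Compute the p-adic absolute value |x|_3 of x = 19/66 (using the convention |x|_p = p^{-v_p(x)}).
|19/66|_3 = 3

Step 1 — compute v_3(x) by factoring powers of 3 out of the numerator and denominator: v_3(19/66) = -1. Step 2 — apply |x|_p = p^{-v_p(x)} = 3^{1} = 3.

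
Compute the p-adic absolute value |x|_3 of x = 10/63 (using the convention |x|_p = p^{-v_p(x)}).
|10/63|_3 = 9

Step 1 — compute v_3(x) by factoring powers of 3 out of the numerator and denominator: v_3(10/63) = -2. Step 2 — apply |x|_p = p^{-v_p(x)} = 3^{2} = 9.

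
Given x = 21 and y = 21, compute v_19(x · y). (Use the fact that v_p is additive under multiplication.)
v_19(441) = 0

v_p(x) = 0 (factor: 21 = 19^0 · 21); v_p(y) = 0 (factor: 21 = 19^0 · 21). Additivity: v_p(xy) = v_p(x) + v_p(y) = 0 + 0 = 0. (Direct check: xy = 441 = 19^0 · (441).)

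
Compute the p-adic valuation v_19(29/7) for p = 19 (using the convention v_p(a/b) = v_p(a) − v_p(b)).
v_19(29/7) = 0

Factor powers of 19 from the numerator and denominator of the reduced fraction: 29 = 19^0 · 29 and 7 = 19^0 · 7. Apply v_p(a/b) = v_p(a) − v_p(b): v_19(29/7) = 0 − 0 = 0.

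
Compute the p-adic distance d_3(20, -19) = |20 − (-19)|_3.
d_3(20, -19) = 1/3

Step 1 — x − y = 20 − (-19) = 39. Step 2 — v_3(39) = 1 (factor: 39 = (3^1 · 13); the sign does not affect v_p). Step 3 — |x − y|_3 = 3^{-1} = 1/3.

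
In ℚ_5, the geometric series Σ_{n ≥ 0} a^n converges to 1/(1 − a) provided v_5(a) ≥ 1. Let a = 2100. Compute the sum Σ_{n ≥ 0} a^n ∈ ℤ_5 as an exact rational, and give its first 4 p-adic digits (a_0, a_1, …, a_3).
Σ a^n = 1/(1 − a) = -1/2099;  first 4 digits = (1, 0, 4, 1)

v_5(a) = 2 ≥ 1, so the series converges in ℤ_5 to 1/(1 − a) = 1/(1 − 2100) = -1/2099. Expand this rational in ℤ_5: compute digits iteratively via d_i = x_i mod 5, x_{i+1} = (x_i − d_i)/5. The first 4 digits are (1, 0, 4, 1).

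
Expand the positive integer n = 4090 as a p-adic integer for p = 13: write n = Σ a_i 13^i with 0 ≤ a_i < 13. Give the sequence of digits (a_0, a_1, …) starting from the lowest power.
(a_0, a_1, …) = (8, 2, 11, 1)

Repeated division by 13 gives the digits low-to-high: 4090 = 8 + 2·13^1 + 11·13^2 + 1·13^3. Digit sequence: (8, 2, 11, 1).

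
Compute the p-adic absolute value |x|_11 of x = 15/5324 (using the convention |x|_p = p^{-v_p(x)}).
|15/5324|_11 = 1331

Step 1 — compute v_11(x) by factoring powers of 11 out of the numerator and denominator: v_11(15/5324) = -3. Step 2 — apply |x|_p = p^{-v_p(x)} = 11^{3} = 1331.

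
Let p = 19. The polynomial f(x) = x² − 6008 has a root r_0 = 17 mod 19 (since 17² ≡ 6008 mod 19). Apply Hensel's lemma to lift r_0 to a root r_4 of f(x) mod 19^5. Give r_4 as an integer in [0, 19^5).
r_4 = 261666 (mod 2476099)

Hensel's recurrence: r_{i+1} = r_i − f(r_i)·(f′(r_i))^{-1} mod 19^{i+2}, with f′(x) = 2x. Iterate:
  r_0 = 17 (mod 19)
  r_1 = 302 (mod 361)
  r_2 = 1024 (mod 6859)
  r_3 = 1024 (mod 130321)
  r_4 = 261666 (mod 2476099)
Final: r_4 = 261666, and one checks f(r_4) ≡ 0 mod 19^5.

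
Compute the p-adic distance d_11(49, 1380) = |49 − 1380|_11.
d_11(49, 1380) = 1/1331

Step 1 — x − y = 49 − 1380 = -1331. Step 2 — v_11(-1331) = 3 (factor: -1331 = −(11^3 · 1); the sign does not affect v_p). Step 3 — |x − y|_11 = 11^{-3} = 1/1331.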